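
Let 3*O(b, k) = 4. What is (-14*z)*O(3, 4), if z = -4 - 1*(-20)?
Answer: -896/3 ≈ -298.67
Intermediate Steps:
z = 16 (z = -4 + 20 = 16)
O(b, k) = 4/3 (O(b, k) = (⅓)*4 = 4/3)
(-14*z)*O(3, 4) = -14*16*(4/3) = -224*4/3 = -896/3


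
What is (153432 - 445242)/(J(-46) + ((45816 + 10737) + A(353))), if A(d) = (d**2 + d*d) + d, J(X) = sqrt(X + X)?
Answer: -7444170370/7809325289 + 48635*I*sqrt(23)/7809325289 ≈ -0.95324 + 2.9868e-5*I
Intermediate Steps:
J(X) = sqrt(2)*sqrt(X) (J(X) = sqrt(2*X) = sqrt(2)*sqrt(X))
A(d) = d + 2*d**2 (A(d) = (d**2 + d**2) + d = 2*d**2 + d = d + 2*d**2)
(153432 - 445242)/(J(-46) + ((45816 + 10737) + A(353))) = (153432 - 445242)/(sqrt(2)*sqrt(-46) + ((45816 + 10737) + 353*(1 + 2*353))) = -291810/(sqrt(2)*(I*sqrt(46)) + (56553 + 353*(1 + 706))) = -291810/(2*I*sqrt(23) + (56553 + 353*707)) = -291810/(2*I*sqrt(23) + (56553 + 249571)) = -291810/(2*I*sqrt(23) + 306124) = -291810/(306124 + 2*I*sqrt(23))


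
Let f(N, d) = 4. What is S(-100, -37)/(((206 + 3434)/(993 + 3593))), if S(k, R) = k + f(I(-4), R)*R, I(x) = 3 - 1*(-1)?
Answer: -142166/455 ≈ -312.45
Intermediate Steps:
I(x) = 4 (I(x) = 3 + 1 = 4)
S(k, R) = k + 4*R
S(-100, -37)/(((206 + 3434)/(993 + 3593))) = (-100 + 4*(-37))/(((206 + 3434)/(993 + 3593))) = (-100 - 148)/((3640/4586)) = -248/(3640*(1/4586)) = -248/1820/2293 = -248*2293/1820 = -142166/455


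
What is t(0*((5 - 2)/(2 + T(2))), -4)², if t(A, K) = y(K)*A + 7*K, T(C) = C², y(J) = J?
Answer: 784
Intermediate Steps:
t(A, K) = 7*K + A*K (t(A, K) = K*A + 7*K = A*K + 7*K = 7*K + A*K)
t(0*((5 - 2)/(2 + T(2))), -4)² = (-4*(7 + 0*((5 - 2)/(2 + 2²))))² = (-4*(7 + 0*(3/(2 + 4))))² = (-4*(7 + 0*(3/6)))² = (-4*(7 + 0*(3*(⅙))))² = (-4*(7 + 0*(½)))² = (-4*(7 + 0))² = (-4*7)² = (-28)² = 784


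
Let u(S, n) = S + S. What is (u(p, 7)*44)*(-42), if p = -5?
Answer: 18480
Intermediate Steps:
u(S, n) = 2*S
(u(p, 7)*44)*(-42) = ((2*(-5))*44)*(-42) = -10*44*(-42) = -440*(-42) = 18480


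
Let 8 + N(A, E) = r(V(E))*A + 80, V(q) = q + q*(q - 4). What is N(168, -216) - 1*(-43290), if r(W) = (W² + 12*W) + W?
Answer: 376031649186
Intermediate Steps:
V(q) = q + q*(-4 + q)
r(W) = W² + 13*W
N(A, E) = 72 + A*E*(-3 + E)*(13 + E*(-3 + E)) (N(A, E) = -8 + (((E*(-3 + E))*(13 + E*(-3 + E)))*A + 80) = -8 + ((E*(-3 + E)*(13 + E*(-3 + E)))*A + 80) = -8 + (A*E*(-3 + E)*(13 + E*(-3 + E)) + 80) = -8 + (80 + A*E*(-3 + E)*(13 + E*(-3 + E))) = 72 + A*E*(-3 + E)*(13 + E*(-3 + E)))
N(168, -216) - 1*(-43290) = (72 + 168*(-216)*(-3 - 216)*(13 - 216*(-3 - 216))) - 1*(-43290) = (72 + 168*(-216)*(-219)*(13 - 216*(-219))) + 43290 = (72 + 168*(-216)*(-219)*(13 + 47304)) + 43290 = (72 + 168*(-216)*(-219)*47317) + 43290 = (72 + 376031605824) + 43290 = 376031605896 + 43290 = 376031649186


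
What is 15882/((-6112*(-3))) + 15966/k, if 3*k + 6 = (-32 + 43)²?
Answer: 146680693/351440 ≈ 417.37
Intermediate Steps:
k = 115/3 (k = -2 + (-32 + 43)²/3 = -2 + (⅓)*11² = -2 + (⅓)*121 = -2 + 121/3 = 115/3 ≈ 38.333)
15882/((-6112*(-3))) + 15966/k = 15882/((-6112*(-3))) + 15966/(115/3) = 15882/18336 + 15966*(3/115) = 15882*(1/18336) + 47898/115 = 2647/3056 + 47898/115 = 146680693/351440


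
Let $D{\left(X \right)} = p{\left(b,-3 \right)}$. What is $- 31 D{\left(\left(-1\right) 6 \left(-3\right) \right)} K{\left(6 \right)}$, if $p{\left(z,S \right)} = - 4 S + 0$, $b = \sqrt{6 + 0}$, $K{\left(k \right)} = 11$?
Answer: $-4092$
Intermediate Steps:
$b = \sqrt{6} \approx 2.4495$
$p{\left(z,S \right)} = - 4 S$
$D{\left(X \right)} = 12$ ($D{\left(X \right)} = \left(-4\right) \left(-3\right) = 12$)
$- 31 D{\left(\left(-1\right) 6 \left(-3\right) \right)} K{\left(6 \right)} = \left(-31\right) 12 \cdot 11 = \left(-372\right) 11 = -4092$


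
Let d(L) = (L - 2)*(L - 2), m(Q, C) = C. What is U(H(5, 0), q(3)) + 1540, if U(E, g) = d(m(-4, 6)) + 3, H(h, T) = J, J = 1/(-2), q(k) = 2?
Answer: 1559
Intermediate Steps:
d(L) = (-2 + L)**2 (d(L) = (-2 + L)*(-2 + L) = (-2 + L)**2)
J = -1/2 ≈ -0.50000
H(h, T) = -1/2
U(E, g) = 19 (U(E, g) = (-2 + 6)**2 + 3 = 4**2 + 3 = 16 + 3 = 19)
U(H(5, 0), q(3)) + 1540 = 19 + 1540 = 1559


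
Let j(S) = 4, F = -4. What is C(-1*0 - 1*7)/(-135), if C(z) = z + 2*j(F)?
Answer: -1/135 ≈ -0.0074074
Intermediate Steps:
C(z) = 8 + z (C(z) = z + 2*4 = z + 8 = 8 + z)
C(-1*0 - 1*7)/(-135) = (8 + (-1*0 - 1*7))/(-135) = (8 + (0 - 7))*(-1/135) = (8 - 7)*(-1/135) = 1*(-1/135) = -1/135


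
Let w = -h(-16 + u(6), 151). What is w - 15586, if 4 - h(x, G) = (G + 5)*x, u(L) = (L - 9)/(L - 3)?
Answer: -18242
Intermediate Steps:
u(L) = (-9 + L)/(-3 + L)
h(x, G) = 4 - x*(5 + G) (h(x, G) = 4 - (G + 5)*x = 4 - (5 + G)*x = 4 - x*(5 + G))
w = -2656 (w = -(4 - 5*(-16 + (-9 + 6)/(-3 + 6)) - 1*151*(-16 + (-9 + 6)/(-3 + 6))) = -(4 - 5*(-16 - 3/3) - 1*151*(-16 - 3/3)) = -(4 - 5*(-16 + (⅓)*(-3)) - 1*151*(-16 + (⅓)*(-3))) = -(4 - 5*(-16 - 1) - 1*151*(-16 - 1)) = -(4 - 5*(-17) - 1*151*(-17)) = -(4 + 85 + 2567) = -1*2656 = -2656)
w - 15586 = -2656 - 15586 = -18242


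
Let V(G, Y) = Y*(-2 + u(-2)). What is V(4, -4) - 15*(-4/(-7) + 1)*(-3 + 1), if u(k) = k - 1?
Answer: 470/7 ≈ 67.143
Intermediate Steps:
u(k) = -1 + k
V(G, Y) = -5*Y (V(G, Y) = Y*(-2 + (-1 - 2)) = Y*(-2 - 3) = Y*(-5) = -5*Y)
V(4, -4) - 15*(-4/(-7) + 1)*(-3 + 1) = -5*(-4) - 15*(-4/(-7) + 1)*(-3 + 1) = 20 - 15*(-4*(-1/7) + 1)*(-2) = 20 - 15*(4/7 + 1)*(-2) = 20 - 165*(-2)/7 = 20 - 15*(-22/7) = 20 + 330/7 = 470/7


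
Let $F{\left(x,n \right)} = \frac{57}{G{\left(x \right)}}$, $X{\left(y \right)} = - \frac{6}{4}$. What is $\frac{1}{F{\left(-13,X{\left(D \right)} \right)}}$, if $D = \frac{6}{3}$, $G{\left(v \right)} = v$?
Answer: $- \frac{13}{57} \approx -0.22807$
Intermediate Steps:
$D = 2$ ($D = 6 \cdot \frac{1}{3} = 2$)
$X{\left(y \right)} = - \frac{3}{2}$ ($X{\left(y \right)} = \left(-6\right) \frac{1}{4} = - \frac{3}{2}$)
$F{\left(x,n \right)} = \frac{57}{x}$
$\frac{1}{F{\left(-13,X{\left(D \right)} \right)}} = \frac{1}{57 \frac{1}{-13}} = \frac{1}{57 \left(- \frac{1}{13}\right)} = \frac{1}{- \frac{57}{13}} = - \frac{13}{57}$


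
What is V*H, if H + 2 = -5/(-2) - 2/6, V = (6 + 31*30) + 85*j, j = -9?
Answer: 57/2 ≈ 28.500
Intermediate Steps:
V = 171 (V = (6 + 31*30) + 85*(-9) = (6 + 930) - 765 = 936 - 765 = 171)
H = 1/6 (H = -2 + (-5/(-2) - 2/6) = -2 + (-5*(-1/2) - 2*1/6) = -2 + (5/2 - 1/3) = -2 + 13/6 = 1/6 ≈ 0.16667)
V*H = 171*(1/6) = 57/2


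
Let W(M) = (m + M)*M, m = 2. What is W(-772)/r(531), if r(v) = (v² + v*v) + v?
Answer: 594440/564453 ≈ 1.0531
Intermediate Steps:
r(v) = v + 2*v² (r(v) = (v² + v²) + v = 2*v² + v = v + 2*v²)
W(M) = M*(2 + M) (W(M) = (2 + M)*M = M*(2 + M))
W(-772)/r(531) = (-772*(2 - 772))/((531*(1 + 2*531))) = (-772*(-770))/((531*(1 + 1062))) = 594440/((531*1063)) = 594440/564453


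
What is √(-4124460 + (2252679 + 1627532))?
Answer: I*√244249 ≈ 494.22*I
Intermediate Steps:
√(-4124460 + (2252679 + 1627532)) = √(-4124460 + 3880211) = √(-244249) = I*√244249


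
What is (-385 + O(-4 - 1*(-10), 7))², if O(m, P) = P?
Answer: 142884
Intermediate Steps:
(-385 + O(-4 - 1*(-10), 7))² = (-385 + 7)² = (-378)² = 142884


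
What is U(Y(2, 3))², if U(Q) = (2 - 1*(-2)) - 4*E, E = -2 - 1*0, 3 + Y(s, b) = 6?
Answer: 144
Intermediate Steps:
Y(s, b) = 3 (Y(s, b) = -3 + 6 = 3)
E = -2 (E = -2 + 0 = -2)
U(Q) = 12 (U(Q) = (2 - 1*(-2)) - 4*(-2) = (2 + 2) + 8 = 4 + 8 = 12)
U(Y(2, 3))² = 12² = 144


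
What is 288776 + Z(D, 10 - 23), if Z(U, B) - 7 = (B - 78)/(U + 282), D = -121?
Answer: 6641996/23 ≈ 2.8878e+5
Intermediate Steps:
Z(U, B) = 7 + (-78 + B)/(282 + U) (Z(U, B) = 7 + (B - 78)/(U + 282) = 7 + (-78 + B)/(282 + U))
288776 + Z(D, 10 - 23) = 288776 + (1896 + (10 - 23) + 7*(-121))/(282 - 121) = 288776 + (1896 - 13 - 847)/161 = 288776 + (1/161)*1036 = 288776 + 148/23 = 6641996/23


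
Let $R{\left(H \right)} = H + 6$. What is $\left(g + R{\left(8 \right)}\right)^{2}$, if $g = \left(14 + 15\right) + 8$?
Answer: $2601$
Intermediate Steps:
$R{\left(H \right)} = 6 + H$
$g = 37$ ($g = 29 + 8 = 37$)
$\left(g + R{\left(8 \right)}\right)^{2} = \left(37 + \left(6 + 8\right)\right)^{2} = \left(37 + 14\right)^{2} = 51^{2} = 2601$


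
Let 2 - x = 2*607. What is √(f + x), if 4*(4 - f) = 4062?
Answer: I*√8894/2 ≈ 47.154*I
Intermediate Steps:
f = -2023/2 (f = 4 - ¼*4062 = 4 - 2031/2 = -2023/2 ≈ -1011.5)
x = -1212 (x = 2 - 2*607 = 2 - 1*1214 = 2 - 1214 = -1212)
√(f + x) = √(-2023/2 - 1212) = √(-4447/2) = I*√8894/2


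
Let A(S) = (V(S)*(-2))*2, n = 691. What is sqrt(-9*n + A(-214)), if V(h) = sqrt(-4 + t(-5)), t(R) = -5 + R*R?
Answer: I*sqrt(6235) ≈ 78.962*I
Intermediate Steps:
t(R) = -5 + R**2
V(h) = 4 (V(h) = sqrt(-4 + (-5 + (-5)**2)) = sqrt(-4 + (-5 + 25)) = sqrt(-4 + 20) = sqrt(16) = 4)
A(S) = -16 (A(S) = (4*(-2))*2 = -8*2 = -16)
sqrt(-9*n + A(-214)) = sqrt(-9*691 - 16) = sqrt(-6219 - 16) = sqrt(-6235) = I*sqrt(6235)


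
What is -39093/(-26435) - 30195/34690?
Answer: 111586269/183406030 ≈ 0.60841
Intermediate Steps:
-39093/(-26435) - 30195/34690 = -39093*(-1/26435) - 30195*1/34690 = 39093/26435 - 6039/6938 = 111586269/183406030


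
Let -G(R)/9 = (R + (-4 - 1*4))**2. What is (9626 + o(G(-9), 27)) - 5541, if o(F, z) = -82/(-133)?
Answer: 543387/133 ≈ 4085.6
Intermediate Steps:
G(R) = -9*(-8 + R)**2 (G(R) = -9*(R + (-4 - 1*4))**2 = -9*(R + (-4 - 4))**2 = -9*(R - 8)**2 = -9*(-8 + R)**2)
o(F, z) = 82/133 (o(F, z) = -82*(-1/133) = 82/133)
(9626 + o(G(-9), 27)) - 5541 = (9626 + 82/133) - 5541 = 1280340/133 - 5541 = 543387/133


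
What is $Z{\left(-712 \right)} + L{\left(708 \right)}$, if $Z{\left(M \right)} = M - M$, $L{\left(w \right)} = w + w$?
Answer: $1416$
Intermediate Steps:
$L{\left(w \right)} = 2 w$
$Z{\left(M \right)} = 0$
$Z{\left(-712 \right)} + L{\left(708 \right)} = 0 + 2 \cdot 708 = 0 + 1416 = 1416$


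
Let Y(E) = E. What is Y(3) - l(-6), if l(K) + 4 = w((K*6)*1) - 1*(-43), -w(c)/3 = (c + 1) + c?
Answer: -249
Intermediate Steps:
w(c) = -3 - 6*c (w(c) = -3*((c + 1) + c) = -3*((1 + c) + c) = -3*(1 + 2*c) = -3 - 6*c)
l(K) = 36 - 36*K (l(K) = -4 + ((-3 - 6*K*6) - 1*(-43)) = -4 + ((-3 - 6*6*K) + 43) = -4 + ((-3 - 36*K) + 43) = -4 + (40 - 36*K) = 36 - 36*K)
Y(3) - l(-6) = 3 - (36 - 36*(-6)) = 3 - (36 + 216) = 3 - 1*252 = 3 - 252 = -249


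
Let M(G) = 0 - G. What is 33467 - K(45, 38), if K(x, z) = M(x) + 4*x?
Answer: 33332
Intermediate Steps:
M(G) = -G
K(x, z) = 3*x (K(x, z) = -x + 4*x = 3*x)
33467 - K(45, 38) = 33467 - 3*45 = 33467 - 1*135 = 33467 - 135 = 33332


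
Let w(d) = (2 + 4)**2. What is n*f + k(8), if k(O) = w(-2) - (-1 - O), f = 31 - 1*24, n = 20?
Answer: 185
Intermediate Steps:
w(d) = 36 (w(d) = 6**2 = 36)
f = 7 (f = 31 - 24 = 7)
k(O) = 37 + O (k(O) = 36 - (-1 - O) = 36 + (1 + O) = 37 + O)
n*f + k(8) = 20*7 + (37 + 8) = 140 + 45 = 185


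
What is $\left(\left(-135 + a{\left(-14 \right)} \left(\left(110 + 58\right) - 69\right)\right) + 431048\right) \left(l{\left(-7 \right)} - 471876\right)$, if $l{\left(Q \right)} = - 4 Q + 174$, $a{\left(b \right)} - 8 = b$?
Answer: $-202970284006$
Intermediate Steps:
$a{\left(b \right)} = 8 + b$
$l{\left(Q \right)} = 174 - 4 Q$
$\left(\left(-135 + a{\left(-14 \right)} \left(\left(110 + 58\right) - 69\right)\right) + 431048\right) \left(l{\left(-7 \right)} - 471876\right) = \left(\left(-135 + \left(8 - 14\right) \left(\left(110 + 58\right) - 69\right)\right) + 431048\right) \left(\left(174 - -28\right) - 471876\right) = \left(\left(-135 - 6 \left(168 - 69\right)\right) + 431048\right) \left(\left(174 + 28\right) - 471876\right) = \left(\left(-135 - 594\right) + 431048\right) \left(202 - 471876\right) = \left(\left(-135 - 594\right) + 431048\right) \left(-471674\right) = \left(-729 + 431048\right) \left(-471674\right) = 430319 \left(-471674\right) = -202970284006$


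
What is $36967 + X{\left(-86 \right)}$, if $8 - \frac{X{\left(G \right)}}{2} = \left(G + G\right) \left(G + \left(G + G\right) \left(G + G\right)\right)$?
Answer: $10184295$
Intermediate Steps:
$X{\left(G \right)} = 16 - 4 G \left(G + 4 G^{2}\right)$ ($X{\left(G \right)} = 16 - 2 \left(G + G\right) \left(G + \left(G + G\right) \left(G + G\right)\right) = 16 - 2 \cdot 2 G \left(G + 2 G 2 G\right) = 16 - 2 \cdot 2 G \left(G + 4 G^{2}\right) = 16 - 4 G \left(G + 4 G^{2}\right)$)
$36967 + X{\left(-86 \right)} = 36967 - \left(-16 - 10176896 + 29584\right) = 36967 - -10147328 = 36967 + \left(16 + 10176896 - 29584\right) = 36967 + 10147328 = 10184295$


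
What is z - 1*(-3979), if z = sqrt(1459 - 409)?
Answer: 3979 + 5*sqrt(42) ≈ 4011.4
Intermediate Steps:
z = 5*sqrt(42) (z = sqrt(1050) = 5*sqrt(42) ≈ 32.404)
z - 1*(-3979) = 5*sqrt(42) - 1*(-3979) = 5*sqrt(42) + 3979 = 3979 + 5*sqrt(42)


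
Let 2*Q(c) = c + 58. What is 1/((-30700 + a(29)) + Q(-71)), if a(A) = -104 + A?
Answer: -2/61563 ≈ -3.2487e-5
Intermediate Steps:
Q(c) = 29 + c/2 (Q(c) = (c + 58)/2 = (58 + c)/2 = 29 + c/2)
1/((-30700 + a(29)) + Q(-71)) = 1/((-30700 + (-104 + 29)) + (29 + (½)*(-71))) = 1/((-30700 - 75) + (29 - 71/2)) = 1/(-30775 - 13/2) = 1/(-61563/2) = -2/61563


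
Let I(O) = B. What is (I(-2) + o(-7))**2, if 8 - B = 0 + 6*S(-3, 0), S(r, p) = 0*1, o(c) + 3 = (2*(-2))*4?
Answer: 121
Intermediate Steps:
o(c) = -19 (o(c) = -3 + (2*(-2))*4 = -3 - 4*4 = -3 - 16 = -19)
S(r, p) = 0
B = 8 (B = 8 - (0 + 6*0) = 8 - (0 + 0) = 8 - 1*0 = 8 + 0 = 8)
I(O) = 8
(I(-2) + o(-7))**2 = (8 - 19)**2 = (-11)**2 = 121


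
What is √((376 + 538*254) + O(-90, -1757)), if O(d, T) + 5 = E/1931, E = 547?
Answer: 2*√127731768690/1931 ≈ 370.17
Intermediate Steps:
O(d, T) = -9108/1931 (O(d, T) = -5 + 547/1931 = -9108/1931)
√((376 + 538*254) + O(-90, -1757)) = √((376 + 538*254) - 9108/1931) = √((376 + 136652) - 9108/1931) = √(137028 - 9108/1931) = √(264591960/1931) = 2*√127731768690/1931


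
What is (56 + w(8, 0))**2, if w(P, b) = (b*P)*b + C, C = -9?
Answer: 2209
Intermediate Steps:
w(P, b) = -9 + P*b**2 (w(P, b) = (b*P)*b - 9 = (P*b)*b - 9 = P*b**2 - 9 = -9 + P*b**2)
(56 + w(8, 0))**2 = (56 + (-9 + 8*0**2))**2 = (56 + (-9 + 8*0))**2 = (56 + (-9 + 0))**2 = (56 - 9)**2 = 47**2 = 2209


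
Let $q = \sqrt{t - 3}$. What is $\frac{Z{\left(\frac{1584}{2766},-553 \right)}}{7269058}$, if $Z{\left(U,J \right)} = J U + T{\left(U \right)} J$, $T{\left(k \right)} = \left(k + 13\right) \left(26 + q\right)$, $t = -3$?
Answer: $- \frac{45054569}{1675517869} - \frac{3460121 i \sqrt{6}}{3351035738} \approx -0.02689 - 0.0025292 i$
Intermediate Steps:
$q = i \sqrt{6}$ ($q = \sqrt{-3 - 3} = \sqrt{-6} = i \sqrt{6} \approx 2.4495 i$)
$T{\left(k \right)} = \left(13 + k\right) \left(26 + i \sqrt{6}\right)$ ($T{\left(k \right)} = \left(k + 13\right) \left(26 + i \sqrt{6}\right) = \left(13 + k\right) \left(26 + i \sqrt{6}\right)$)
$Z{\left(U,J \right)} = J U + J \left(338 + 26 U + 13 i \sqrt{6} + i U \sqrt{6}\right)$ ($Z{\left(U,J \right)} = J U + \left(338 + 26 U + 13 i \sqrt{6} + i U \sqrt{6}\right) J = J U + J \left(338 + 26 U + 13 i \sqrt{6} + i U \sqrt{6}\right)$)
$\frac{Z{\left(\frac{1584}{2766},-553 \right)}}{7269058} = \frac{\left(-553\right) \left(338 + 27 \cdot \frac{1584}{2766} + 13 i \sqrt{6} + i \frac{1584}{2766} \sqrt{6}\right)}{7269058} = - 553 \left(338 + 27 \cdot 1584 \cdot \frac{1}{2766} + 13 i \sqrt{6} + i 1584 \cdot \frac{1}{2766} \sqrt{6}\right) \frac{1}{7269058} = - 553 \left(338 + 27 \cdot \frac{264}{461} + 13 i \sqrt{6} + i \frac{264}{461} \sqrt{6}\right) \frac{1}{7269058} = - 553 \left(338 + \frac{7128}{461} + 13 i \sqrt{6} + \frac{264 i \sqrt{6}}{461}\right) \frac{1}{7269058} = - 553 \left(\frac{162946}{461} + \frac{6257 i \sqrt{6}}{461}\right) \frac{1}{7269058} = \left(- \frac{90109138}{461} - \frac{3460121 i \sqrt{6}}{461}\right) \frac{1}{7269058} = - \frac{45054569}{1675517869} - \frac{3460121 i \sqrt{6}}{3351035738}$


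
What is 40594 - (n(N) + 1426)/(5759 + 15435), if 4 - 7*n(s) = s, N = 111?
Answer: 6022434777/148358 ≈ 40594.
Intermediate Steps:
n(s) = 4/7 - s/7
40594 - (n(N) + 1426)/(5759 + 15435) = 40594 - ((4/7 - ⅐*111) + 1426)/(5759 + 15435) = 40594 - ((4/7 - 111/7) + 1426)/21194 = 40594 - (-107/7 + 1426)/21194 = 40594 - 9875/(7*21194) = 40594 - 1*9875/148358 = 40594 - 9875/148358 = 6022434777/148358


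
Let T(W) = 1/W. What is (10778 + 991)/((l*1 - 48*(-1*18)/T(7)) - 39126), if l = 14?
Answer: -11769/33064 ≈ -0.35595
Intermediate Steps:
(10778 + 991)/((l*1 - 48*(-1*18)/T(7)) - 39126) = (10778 + 991)/((14*1 - 48*(-1*18)/(1/7)) - 39126) = 11769/((14 - (-864)/1/7) - 39126) = 11769/((14 - (-864)*7) - 39126) = 11769/((14 - 48*(-126)) - 39126) = 11769/((14 + 6048) - 39126) = 11769/(6062 - 39126) = 11769/(-33064) = 11769*(-1/33064) = -11769/33064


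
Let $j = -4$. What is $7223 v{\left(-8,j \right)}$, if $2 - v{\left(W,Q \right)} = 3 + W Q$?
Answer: $-238359$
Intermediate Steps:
$v{\left(W,Q \right)} = -1 - Q W$ ($v{\left(W,Q \right)} = 2 - \left(3 + W Q\right) = 2 - \left(3 + Q W\right) = -1 - Q W$)
$7223 v{\left(-8,j \right)} = 7223 \left(-1 - \left(-4\right) \left(-8\right)\right) = 7223 \left(-1 - 32\right) = 7223 \left(-33\right) = -238359$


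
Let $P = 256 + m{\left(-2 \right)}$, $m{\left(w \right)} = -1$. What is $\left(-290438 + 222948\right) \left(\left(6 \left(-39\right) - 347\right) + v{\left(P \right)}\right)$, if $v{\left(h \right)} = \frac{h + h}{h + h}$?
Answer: $39144200$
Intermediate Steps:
$P = 255$ ($P = 256 - 1 = 255$)
$v{\left(h \right)} = 1$ ($v{\left(h \right)} = \frac{2 h}{2 h} = 2 h \frac{1}{2 h} = 1$)
$\left(-290438 + 222948\right) \left(\left(6 \left(-39\right) - 347\right) + v{\left(P \right)}\right) = \left(-290438 + 222948\right) \left(\left(6 \left(-39\right) - 347\right) + 1\right) = - 67490 \left(\left(-234 - 347\right) + 1\right) = - 67490 \left(-581 + 1\right) = \left(-67490\right) \left(-580\right) = 39144200$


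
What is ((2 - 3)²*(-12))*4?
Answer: -48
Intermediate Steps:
((2 - 3)²*(-12))*4 = ((-1)²*(-12))*4 = (1*(-12))*4 = -12*4 = -48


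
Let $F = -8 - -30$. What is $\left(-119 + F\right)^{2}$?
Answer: $9409$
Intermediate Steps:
$F = 22$ ($F = -8 + 30 = 22$)
$\left(-119 + F\right)^{2} = \left(-119 + 22\right)^{2} = \left(-97\right)^{2} = 9409$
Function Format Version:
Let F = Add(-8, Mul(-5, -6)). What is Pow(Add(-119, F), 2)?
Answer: 9409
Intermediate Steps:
F = 22 (F = Add(-8, 30) = 22)
Pow(Add(-119, F), 2) = Pow(Add(-119, 22), 2) = Pow(-97, 2) = 9409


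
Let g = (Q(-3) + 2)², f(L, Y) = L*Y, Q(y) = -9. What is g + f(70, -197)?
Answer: -13741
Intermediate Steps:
g = 49 (g = (-9 + 2)² = (-7)² = 49)
g + f(70, -197) = 49 + 70*(-197) = 49 - 13790 = -13741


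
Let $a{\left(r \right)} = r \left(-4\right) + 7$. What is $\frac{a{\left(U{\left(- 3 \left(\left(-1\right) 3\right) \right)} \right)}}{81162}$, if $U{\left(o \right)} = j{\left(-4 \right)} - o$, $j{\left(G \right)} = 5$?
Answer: $\frac{23}{81162} \approx 0.00028338$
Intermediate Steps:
$U{\left(o \right)} = 5 - o$
$a{\left(r \right)} = 7 - 4 r$ ($a{\left(r \right)} = - 4 r + 7 = 7 - 4 r$)
$\frac{a{\left(U{\left(- 3 \left(\left(-1\right) 3\right) \right)} \right)}}{81162} = \frac{7 - 4 \left(5 - - 3 \left(\left(-1\right) 3\right)\right)}{81162} = \left(7 - 4 \left(5 - \left(-3\right) \left(-3\right)\right)\right) \frac{1}{81162} = \left(7 - 4 \left(5 - 9\right)\right) \frac{1}{81162} = \left(7 - -16\right) \frac{1}{81162} = \left(7 + 16\right) \frac{1}{81162} = 23 \cdot \frac{1}{81162} = \frac{23}{81162}$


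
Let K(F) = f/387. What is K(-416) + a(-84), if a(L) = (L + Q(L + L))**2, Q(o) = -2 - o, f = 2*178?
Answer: 2602544/387 ≈ 6724.9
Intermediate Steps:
f = 356
K(F) = 356/387
a(L) = (-2 - L)**2 (a(L) = (L + (-2 - (L + L)))**2 = (L + (-2 - 2*L))**2 = (-2 - L)**2)
K(-416) + a(-84) = 356/387 + (2 - 84)**2 = 356/387 + (-82)**2 = 356/387 + 6724 = 2602544/387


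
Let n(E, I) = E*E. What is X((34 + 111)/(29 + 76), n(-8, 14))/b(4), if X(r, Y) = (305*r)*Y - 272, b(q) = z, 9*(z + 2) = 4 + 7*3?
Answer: 1681104/49 ≈ 34308.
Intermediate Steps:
n(E, I) = E²
z = 7/9 (z = -2 + (4 + 7*3)/9 = -2 + (4 + 21)/9 = -2 + (⅑)*25 = -2 + 25/9 = 7/9 ≈ 0.77778)
b(q) = 7/9
X(r, Y) = -272 + 305*Y*r (X(r, Y) = 305*Y*r - 272 = -272 + 305*Y*r)
X((34 + 111)/(29 + 76), n(-8, 14))/b(4) = (-272 + 305*(-8)²*((34 + 111)/(29 + 76)))/(7/9) = (-272 + 305*64*(145/105))*(9/7) = (-272 + 305*64*(145*(1/105)))*(9/7) = (-272 + 305*64*(29/21))*(9/7) = (-272 + 566080/21)*(9/7) = (560368/21)*(9/7) = 1681104/49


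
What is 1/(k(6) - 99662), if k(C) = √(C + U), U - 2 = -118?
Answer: -49831/4966257177 - I*√110/9932514354 ≈ -1.0034e-5 - 1.0559e-9*I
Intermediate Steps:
U = -116 (U = 2 - 118 = -116)
k(C) = √(-116 + C) (k(C) = √(C - 116) = √(-116 + C))
1/(k(6) - 99662) = 1/(√(-116 + 6) - 99662) = 1/(√(-110) - 99662) = 1/(I*√110 - 99662) = 1/(-99662 + I*√110)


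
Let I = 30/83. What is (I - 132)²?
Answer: 119377476/6889 ≈ 17329.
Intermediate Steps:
I = 30/83 (I = 30*(1/83) = 30/83 ≈ 0.36145)
(I - 132)² = (30/83 - 132)² = (-10926/83)² = 119377476/6889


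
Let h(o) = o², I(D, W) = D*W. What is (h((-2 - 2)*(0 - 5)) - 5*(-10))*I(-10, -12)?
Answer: 54000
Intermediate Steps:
(h((-2 - 2)*(0 - 5)) - 5*(-10))*I(-10, -12) = (((-2 - 2)*(0 - 5))² - 5*(-10))*(-10*(-12)) = ((-4*(-5))² + 50)*120 = (20² + 50)*120 = (400 + 50)*120 = 450*120 = 54000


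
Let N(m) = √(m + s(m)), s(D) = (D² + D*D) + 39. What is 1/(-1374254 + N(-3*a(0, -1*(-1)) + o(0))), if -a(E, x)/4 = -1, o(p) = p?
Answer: -196322/269796293743 - 3*√35/1888574056201 ≈ -7.2768e-7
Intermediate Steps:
a(E, x) = 4 (a(E, x) = -4*(-1) = 4)
s(D) = 39 + 2*D² (s(D) = (D² + D²) + 39 = 2*D² + 39 = 39 + 2*D²)
N(m) = √(39 + m + 2*m²) (N(m) = √(m + (39 + 2*m²)) = √(39 + m + 2*m²))
1/(-1374254 + N(-3*a(0, -1*(-1)) + o(0))) = 1/(-1374254 + √(39 + (-3*4 + 0) + 2*(-3*4 + 0)²)) = 1/(-1374254 + √(39 + (-12 + 0) + 2*(-12 + 0)²)) = 1/(-1374254 + √(39 - 12 + 2*(-12)²)) = 1/(-1374254 + √(39 - 12 + 2*144)) = 1/(-1374254 + √(39 - 12 + 288)) = 1/(-1374254 + √315) = 1/(-1374254 + 3*√35)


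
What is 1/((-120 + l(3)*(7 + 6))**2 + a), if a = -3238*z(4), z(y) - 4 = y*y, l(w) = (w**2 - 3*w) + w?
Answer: -1/58199 ≈ -1.7182e-5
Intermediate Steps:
l(w) = w**2 - 2*w
z(y) = 4 + y**2 (z(y) = 4 + y*y = 4 + y**2)
a = -64760 (a = -3238*(4 + 4**2) = -3238*(4 + 16) = -3238*20 = -64760)
1/((-120 + l(3)*(7 + 6))**2 + a) = 1/((-120 + (3*(-2 + 3))*(7 + 6))**2 - 64760) = 1/((-120 + (3*1)*13)**2 - 64760) = 1/((-120 + 3*13)**2 - 64760) = 1/((-120 + 39)**2 - 64760) = 1/((-81)**2 - 64760) = 1/(6561 - 64760) = 1/(-58199) = -1/58199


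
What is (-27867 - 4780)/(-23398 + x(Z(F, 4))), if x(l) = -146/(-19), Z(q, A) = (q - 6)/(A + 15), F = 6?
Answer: 620293/444416 ≈ 1.3957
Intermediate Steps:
Z(q, A) = (-6 + q)/(15 + A)
x(l) = 146/19 (x(l) = -146*(-1/19) = 146/19)
(-27867 - 4780)/(-23398 + x(Z(F, 4))) = (-27867 - 4780)/(-23398 + 146/19) = -32647/(-444416/19) = -32647*(-19/444416) = 620293/444416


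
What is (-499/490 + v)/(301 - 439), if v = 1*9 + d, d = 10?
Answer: -2937/22540 ≈ -0.13030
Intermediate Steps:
v = 19 (v = 1*9 + 10 = 9 + 10 = 19)
(-499/490 + v)/(301 - 439) = (-499/490 + 19)/(301 - 439) = (-499*1/490 + 19)/(-138) = (-499/490 + 19)*(-1/138) = (8811/490)*(-1/138) = -2937/22540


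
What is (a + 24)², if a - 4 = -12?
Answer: 256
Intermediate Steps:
a = -8 (a = 4 - 12 = -8)
(a + 24)² = (-8 + 24)² = 16² = 256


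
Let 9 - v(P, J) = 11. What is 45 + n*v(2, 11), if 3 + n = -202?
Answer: 455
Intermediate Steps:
n = -205 (n = -3 - 202 = -205)
v(P, J) = -2 (v(P, J) = 9 - 1*11 = 9 - 11 = -2)
45 + n*v(2, 11) = 45 - 205*(-2) = 45 + 410 = 455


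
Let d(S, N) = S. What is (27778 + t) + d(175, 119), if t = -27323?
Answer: 630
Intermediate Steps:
(27778 + t) + d(175, 119) = (27778 - 27323) + 175 = 455 + 175 = 630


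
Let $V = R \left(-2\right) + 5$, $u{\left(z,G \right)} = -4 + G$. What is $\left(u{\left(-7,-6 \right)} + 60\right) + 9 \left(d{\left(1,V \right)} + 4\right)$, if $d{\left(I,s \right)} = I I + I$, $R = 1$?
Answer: $104$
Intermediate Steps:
$V = 3$ ($V = 1 \left(-2\right) + 5 = -2 + 5 = 3$)
$d{\left(I,s \right)} = I + I^{2}$ ($d{\left(I,s \right)} = I^{2} + I = I + I^{2}$)
$\left(u{\left(-7,-6 \right)} + 60\right) + 9 \left(d{\left(1,V \right)} + 4\right) = \left(\left(-4 - 6\right) + 60\right) + 9 \left(1 \left(1 + 1\right) + 4\right) = \left(-10 + 60\right) + 9 \left(1 \cdot 2 + 4\right) = 50 + 9 \left(2 + 4\right) = 50 + 9 \cdot 6 = 50 + 54 = 104$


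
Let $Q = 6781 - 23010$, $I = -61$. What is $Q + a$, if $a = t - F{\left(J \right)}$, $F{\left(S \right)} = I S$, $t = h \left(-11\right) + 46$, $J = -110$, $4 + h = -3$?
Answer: $-22816$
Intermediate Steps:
$h = -7$ ($h = -4 - 3 = -7$)
$Q = -16229$
$t = 123$ ($t = \left(-7\right) \left(-11\right) + 46 = 77 + 46 = 123$)
$F{\left(S \right)} = - 61 S$
$a = -6587$ ($a = 123 - \left(-61\right) \left(-110\right) = 123 - 6710 = -6587$)
$Q + a = -16229 - 6587 = -22816$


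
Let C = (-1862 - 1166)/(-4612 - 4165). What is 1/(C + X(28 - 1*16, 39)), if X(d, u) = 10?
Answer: 8777/90798 ≈ 0.096665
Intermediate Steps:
C = 3028/8777 (C = -3028/(-8777) = -3028*(-1/8777) = 3028/8777 ≈ 0.34499)
1/(C + X(28 - 1*16, 39)) = 1/(3028/8777 + 10) = 1/(90798/8777) = 8777/90798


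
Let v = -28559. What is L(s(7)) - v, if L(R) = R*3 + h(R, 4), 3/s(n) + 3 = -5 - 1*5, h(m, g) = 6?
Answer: 371336/13 ≈ 28564.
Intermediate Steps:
s(n) = -3/13 (s(n) = 3/(-3 + (-5 - 1*5)) = 3/(-3 + (-5 - 5)) = 3/(-3 - 10) = 3/(-13) = 3*(-1/13) = -3/13)
L(R) = 6 + 3*R (L(R) = R*3 + 6 = 3*R + 6 = 6 + 3*R)
L(s(7)) - v = (6 + 3*(-3/13)) - 1*(-28559) = (6 - 9/13) + 28559 = 69/13 + 28559 = 371336/13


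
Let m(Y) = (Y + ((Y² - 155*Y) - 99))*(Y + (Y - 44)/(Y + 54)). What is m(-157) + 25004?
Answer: -775610748/103 ≈ -7.5302e+6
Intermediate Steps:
m(Y) = (Y + (-44 + Y)/(54 + Y))*(-99 + Y² - 154*Y) (m(Y) = (Y + (-99 + Y² - 155*Y))*(Y + (-44 + Y)/(54 + Y)) = (-99 + Y² - 154*Y)*(Y + (-44 + Y)/(54 + Y)) = (Y + (-44 + Y)/(54 + Y))*(-99 + Y² - 154*Y))
m(-157) + 25004 = (4356 + (-157)⁴ - 8613*(-157)² - 99*(-157)³ + 1331*(-157))/(54 - 157) + 25004 = (4356 + 607573201 - 8613*24649 - 99*(-3869893) - 208967)/(-103) + 25004 = -(4356 + 607573201 - 212301837 + 383119407 - 208967)/103 + 25004 = -1/103*778186160 + 25004 = -778186160/103 + 25004 = -775610748/103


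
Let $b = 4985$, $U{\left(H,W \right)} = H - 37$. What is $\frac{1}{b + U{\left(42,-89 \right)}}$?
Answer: $\frac{1}{4990} \approx 0.0002004$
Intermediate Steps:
$U{\left(H,W \right)} = -37 + H$
$\frac{1}{b + U{\left(42,-89 \right)}} = \frac{1}{4985 + \left(-37 + 42\right)} = \frac{1}{4985 + 5} = \frac{1}{4990}$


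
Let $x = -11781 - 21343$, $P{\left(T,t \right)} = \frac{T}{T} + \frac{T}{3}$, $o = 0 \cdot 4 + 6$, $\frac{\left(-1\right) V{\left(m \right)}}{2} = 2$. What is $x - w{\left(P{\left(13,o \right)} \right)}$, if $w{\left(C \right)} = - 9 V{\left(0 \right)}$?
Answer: $-33160$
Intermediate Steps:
$V{\left(m \right)} = -4$ ($V{\left(m \right)} = \left(-2\right) 2 = -4$)
$o = 6$ ($o = 0 + 6 = 6$)
$P{\left(T,t \right)} = 1 + \frac{T}{3}$ ($P{\left(T,t \right)} = 1 + T \frac{1}{3} = 1 + \frac{T}{3}$)
$x = -33124$ ($x = -11781 - 21343 = -33124$)
$w{\left(C \right)} = 36$ ($w{\left(C \right)} = \left(-9\right) \left(-4\right) = 36$)
$x - w{\left(P{\left(13,o \right)} \right)} = -33124 - 36 = -33160$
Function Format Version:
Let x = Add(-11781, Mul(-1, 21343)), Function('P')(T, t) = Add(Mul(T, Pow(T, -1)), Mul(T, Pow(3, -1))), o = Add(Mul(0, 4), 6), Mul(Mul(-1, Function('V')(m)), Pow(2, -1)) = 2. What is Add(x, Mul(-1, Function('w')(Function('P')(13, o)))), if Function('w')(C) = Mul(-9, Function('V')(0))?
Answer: -33160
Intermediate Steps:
Function('V')(m) = -4 (Function('V')(m) = Mul(-2, 2) = -4)
o = 6 (o = Add(0, 6) = 6)
Function('P')(T, t) = Add(1, Mul(Rational(1, 3), T)) (Function('P')(T, t) = Add(1, Mul(T, Rational(1, 3))) = Add(1, Mul(Rational(1, 3), T)))
x = -33124 (x = Add(-11781, -21343) = -33124)
Function('w')(C) = 36 (Function('w')(C) = Mul(-9, -4) = 36)
Add(x, Mul(-1, Function('w')(Function('P')(13, o)))) = Add(-33124, Mul(-1, 36)) = Add(-33124, -36) = -33160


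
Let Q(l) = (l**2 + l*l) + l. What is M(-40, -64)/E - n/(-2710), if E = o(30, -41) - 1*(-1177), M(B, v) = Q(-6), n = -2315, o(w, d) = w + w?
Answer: -536959/670454 ≈ -0.80089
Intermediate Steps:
o(w, d) = 2*w
Q(l) = l + 2*l**2 (Q(l) = (l**2 + l**2) + l = 2*l**2 + l = l + 2*l**2)
M(B, v) = 66 (M(B, v) = -6*(1 + 2*(-6)) = -6*(1 - 12) = -6*(-11) = 66)
E = 1237 (E = 2*30 - 1*(-1177) = 60 + 1177 = 1237)
M(-40, -64)/E - n/(-2710) = 66/1237 - 1*(-2315)/(-2710) = 66*(1/1237) + 2315*(-1/2710) = 66/1237 - 463/542 = -536959/670454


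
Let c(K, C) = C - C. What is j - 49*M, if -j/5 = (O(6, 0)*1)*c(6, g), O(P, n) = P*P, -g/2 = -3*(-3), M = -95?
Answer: 4655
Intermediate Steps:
g = -18 (g = -(-6)*(-3) = -2*9 = -18)
O(P, n) = P**2
c(K, C) = 0
j = 0 (j = -5*6**2*1*0 = -5*36*1*0 = -180*0 = -5*0 = 0)
j - 49*M = 0 - 49*(-95) = 0 + 4655 = 4655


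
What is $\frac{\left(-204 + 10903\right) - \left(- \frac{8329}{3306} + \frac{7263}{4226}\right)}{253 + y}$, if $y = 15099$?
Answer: $\frac{18686073115}{26810648364} \approx 0.69696$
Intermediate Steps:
$\frac{\left(-204 + 10903\right) - \left(- \frac{8329}{3306} + \frac{7263}{4226}\right)}{253 + y} = \frac{\left(-204 + 10903\right) - \left(- \frac{8329}{3306} + \frac{7263}{4226}\right)}{253 + 15099} = \frac{10699 - - \frac{2796719}{3492789}}{15352} = \left(10699 + \left(\frac{8329}{3306} - \frac{7263}{4226}\right)\right) \frac{1}{15352} = \left(10699 + \frac{2796719}{3492789}\right) \frac{1}{15352} = \frac{37372146230}{3492789} \cdot \frac{1}{15352} = \frac{18686073115}{26810648364}$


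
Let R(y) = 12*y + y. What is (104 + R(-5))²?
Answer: 1521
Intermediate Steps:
R(y) = 13*y
(104 + R(-5))² = (104 + 13*(-5))² = (104 - 65)² = 39² = 1521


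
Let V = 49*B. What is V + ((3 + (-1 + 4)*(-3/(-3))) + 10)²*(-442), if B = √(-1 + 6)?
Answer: -113152 + 49*√5 ≈ -1.1304e+5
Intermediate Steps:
B = √5 ≈ 2.2361
V = 49*√5 ≈ 109.57
V + ((3 + (-1 + 4)*(-3/(-3))) + 10)²*(-442) = 49*√5 + ((3 + (-1 + 4)*(-3/(-3))) + 10)²*(-442) = 49*√5 + ((3 + 3*(-3*(-⅓))) + 10)²*(-442) = 49*√5 + ((3 + 3*1) + 10)²*(-442) = 49*√5 + ((3 + 3) + 10)²*(-442) = 49*√5 + (6 + 10)²*(-442) = 49*√5 + 16²*(-442) = 49*√5 + 256*(-442) = 49*√5 - 113152 = -113152 + 49*√5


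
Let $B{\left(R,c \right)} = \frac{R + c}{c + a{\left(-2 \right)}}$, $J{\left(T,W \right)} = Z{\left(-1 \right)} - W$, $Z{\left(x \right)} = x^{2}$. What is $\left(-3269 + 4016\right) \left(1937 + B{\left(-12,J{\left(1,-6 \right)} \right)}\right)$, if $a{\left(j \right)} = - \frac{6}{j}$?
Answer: $\frac{2893131}{2} \approx 1.4466 \cdot 10^{6}$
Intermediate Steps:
$J{\left(T,W \right)} = 1 - W$ ($J{\left(T,W \right)} = \left(-1\right)^{2} - W = 1 - W$)
$B{\left(R,c \right)} = \frac{R + c}{3 + c}$ ($B{\left(R,c \right)} = \frac{R + c}{c - \frac{6}{-2}} = \frac{R + c}{c - -3} = \frac{R + c}{c + 3} = \frac{R + c}{3 + c}$)
$\left(-3269 + 4016\right) \left(1937 + B{\left(-12,J{\left(1,-6 \right)} \right)}\right) = \left(-3269 + 4016\right) \left(1937 + \frac{-12 + \left(1 - -6\right)}{3 + \left(1 - -6\right)}\right) = 747 \left(1937 + \frac{-12 + \left(1 + 6\right)}{3 + \left(1 + 6\right)}\right) = 747 \left(1937 + \frac{-12 + 7}{3 + 7}\right) = 747 \left(1937 + \frac{1}{10} \left(-5\right)\right) = 747 \left(1937 - \frac{1}{2}\right) = 747 \cdot \frac{3873}{2} = \frac{2893131}{2}$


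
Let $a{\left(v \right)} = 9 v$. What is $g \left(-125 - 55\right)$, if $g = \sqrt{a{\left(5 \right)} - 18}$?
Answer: $- 540 \sqrt{3} \approx -935.31$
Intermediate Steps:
$g = 3 \sqrt{3}$ ($g = \sqrt{9 \cdot 5 - 18} = \sqrt{45 - 18} = \sqrt{27} = 3 \sqrt{3} \approx 5.1962$)
$g \left(-125 - 55\right) = 3 \sqrt{3} \left(-125 - 55\right) = 3 \sqrt{3} \left(-180\right) = - 540 \sqrt{3}$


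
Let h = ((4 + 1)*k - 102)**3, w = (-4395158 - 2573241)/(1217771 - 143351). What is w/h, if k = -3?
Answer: 6968399/1720805039460 ≈ 4.0495e-6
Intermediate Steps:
w = -6968399/1074420 ≈ -6.4857
h = -1601613 (h = ((4 + 1)*(-3) - 102)**3 = (5*(-3) - 102)**3 = (-15 - 102)**3 = (-117)**3 = -1601613)
w/h = -6968399/1074420/(-1601613) = -6968399/1074420*(-1/1601613) = 6968399/1720805039460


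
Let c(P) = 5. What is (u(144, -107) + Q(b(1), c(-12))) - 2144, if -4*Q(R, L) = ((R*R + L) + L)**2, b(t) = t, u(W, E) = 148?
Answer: -8105/4 ≈ -2026.3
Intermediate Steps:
Q(R, L) = -(R**2 + 2*L)**2/4 (Q(R, L) = -((R*R + L) + L)**2/4 = -((R**2 + L) + L)**2/4 = -((L + R**2) + L)**2/4 = -(R**2 + 2*L)**2/4)
(u(144, -107) + Q(b(1), c(-12))) - 2144 = (148 - (1**2 + 2*5)**2/4) - 2144 = (148 - (1 + 10)**2/4) - 2144 = (148 - 1/4*11**2) - 2144 = (148 - 1/4*121) - 2144 = (148 - 121/4) - 2144 = 471/4 - 2144 = -8105/4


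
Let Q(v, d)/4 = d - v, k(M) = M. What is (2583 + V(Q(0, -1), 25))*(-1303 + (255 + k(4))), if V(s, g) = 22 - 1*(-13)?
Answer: -2733192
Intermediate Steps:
Q(v, d) = -4*v + 4*d (Q(v, d) = 4*(d - v) = -4*v + 4*d)
V(s, g) = 35 (V(s, g) = 22 + 13 = 35)
(2583 + V(Q(0, -1), 25))*(-1303 + (255 + k(4))) = (2583 + 35)*(-1303 + (255 + 4)) = 2618*(-1303 + 259) = 2618*(-1044) = -2733192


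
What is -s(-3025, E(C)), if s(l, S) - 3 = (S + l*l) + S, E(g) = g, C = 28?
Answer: -9150684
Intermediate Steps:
s(l, S) = 3 + l² + 2*S (s(l, S) = 3 + ((S + l*l) + S) = 3 + ((S + l²) + S) = 3 + (l² + 2*S) = 3 + l² + 2*S)
-s(-3025, E(C)) = -(3 + (-3025)² + 2*28) = -(3 + 9150625 + 56) = -1*9150684 = -9150684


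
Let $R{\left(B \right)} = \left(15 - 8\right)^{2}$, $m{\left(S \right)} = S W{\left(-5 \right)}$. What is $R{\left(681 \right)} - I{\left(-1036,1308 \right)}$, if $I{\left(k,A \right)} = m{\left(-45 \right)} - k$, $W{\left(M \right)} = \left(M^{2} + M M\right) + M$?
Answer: $1038$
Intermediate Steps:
$W{\left(M \right)} = M + 2 M^{2}$ ($W{\left(M \right)} = \left(M^{2} + M^{2}\right) + M = 2 M^{2} + M = M + 2 M^{2}$)
$m{\left(S \right)} = 45 S$ ($m{\left(S \right)} = S \left(- 5 \left(1 + 2 \left(-5\right)\right)\right) = S \left(- 5 \left(1 - 10\right)\right) = S \left(\left(-5\right) \left(-9\right)\right) = S 45 = 45 S$)
$R{\left(B \right)} = 49$ ($R{\left(B \right)} = 7^{2} = 49$)
$I{\left(k,A \right)} = -2025 - k$ ($I{\left(k,A \right)} = 45 \left(-45\right) - k = -2025 - k$)
$R{\left(681 \right)} - I{\left(-1036,1308 \right)} = 49 - \left(-2025 - -1036\right) = 49 - \left(-2025 + 1036\right) = 49 - -989 = 49 + 989 = 1038$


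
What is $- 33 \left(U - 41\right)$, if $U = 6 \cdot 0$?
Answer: $1353$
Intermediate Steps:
$U = 0$
$- 33 \left(U - 41\right) = - 33 \left(0 - 41\right) = \left(-33\right) \left(-41\right) = 1353$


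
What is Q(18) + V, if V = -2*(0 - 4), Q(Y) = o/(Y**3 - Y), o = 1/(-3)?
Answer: 139535/17442 ≈ 7.9999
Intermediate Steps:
o = -1/3 ≈ -0.33333
Q(Y) = -1/(3*(Y**3 - Y))
V = 8 (V = -2*(-4) = 8)
Q(18) + V = -1/3/(18*(-1 + 18**2)) + 8 = -1/3*1/18/(-1 + 324) + 8 = -1/3*1/18/323 + 8 = -1/3*1/18*1/323 + 8 = -1/17442 + 8 = 139535/17442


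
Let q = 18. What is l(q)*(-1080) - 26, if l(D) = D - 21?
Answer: 3214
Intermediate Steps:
l(D) = -21 + D
l(q)*(-1080) - 26 = (-21 + 18)*(-1080) - 26 = -3*(-1080) - 26 = 3240 - 26 = 3214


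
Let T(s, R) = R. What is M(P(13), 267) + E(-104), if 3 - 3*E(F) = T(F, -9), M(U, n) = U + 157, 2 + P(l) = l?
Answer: 172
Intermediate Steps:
P(l) = -2 + l
M(U, n) = 157 + U
E(F) = 4 (E(F) = 1 - ⅓*(-9) = 1 + 3 = 4)
M(P(13), 267) + E(-104) = (157 + (-2 + 13)) + 4 = (157 + 11) + 4 = 168 + 4 = 172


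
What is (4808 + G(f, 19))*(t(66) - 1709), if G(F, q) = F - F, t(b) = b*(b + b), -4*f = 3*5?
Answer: 33670424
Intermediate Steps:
f = -15/4 (f = -3*5/4 = -1/4*15 = -15/4 ≈ -3.7500)
t(b) = 2*b**2 (t(b) = b*(2*b) = 2*b**2)
G(F, q) = 0
(4808 + G(f, 19))*(t(66) - 1709) = (4808 + 0)*(2*66**2 - 1709) = 4808*(2*4356 - 1709) = 4808*(8712 - 1709) = 4808*7003 = 33670424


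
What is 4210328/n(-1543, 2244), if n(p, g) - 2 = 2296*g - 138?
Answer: 526291/644011 ≈ 0.81721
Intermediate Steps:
n(p, g) = -136 + 2296*g (n(p, g) = 2 + (2296*g - 138) = 2 + (-138 + 2296*g) = -136 + 2296*g)
4210328/n(-1543, 2244) = 4210328/(-136 + 2296*2244) = 4210328/(-136 + 5152224) = 4210328/5152088 = 4210328*(1/5152088) = 526291/644011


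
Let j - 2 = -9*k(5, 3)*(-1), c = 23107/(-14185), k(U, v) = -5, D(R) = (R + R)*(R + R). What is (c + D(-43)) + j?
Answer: 104279198/14185 ≈ 7351.4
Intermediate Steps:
D(R) = 4*R² (D(R) = (2*R)*(2*R) = 4*R²)
c = -23107/14185 (c = 23107*(-1/14185) = -23107/14185 ≈ -1.6290)
j = -43 (j = 2 - 9*(-5)*(-1) = 2 + 45*(-1) = 2 - 45 = -43)
(c + D(-43)) + j = (-23107/14185 + 4*(-43)²) - 43 = (-23107/14185 + 4*1849) - 43 = (-23107/14185 + 7396) - 43 = 104889153/14185 - 43 = 104279198/14185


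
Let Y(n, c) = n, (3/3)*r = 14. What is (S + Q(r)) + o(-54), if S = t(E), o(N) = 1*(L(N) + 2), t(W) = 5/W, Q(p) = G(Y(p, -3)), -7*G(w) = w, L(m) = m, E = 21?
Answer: -1129/21 ≈ -53.762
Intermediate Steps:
r = 14
G(w) = -w/7
Q(p) = -p/7
o(N) = 2 + N (o(N) = 1*(N + 2) = 1*(2 + N) = 2 + N)
S = 5/21 ≈ 0.23810
(S + Q(r)) + o(-54) = (5/21 - ⅐*14) + (2 - 54) = (5/21 - 2) - 52 = -37/21 - 52 = -1129/21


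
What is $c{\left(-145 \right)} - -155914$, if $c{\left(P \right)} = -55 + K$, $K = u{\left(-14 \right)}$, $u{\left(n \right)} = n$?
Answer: $155845$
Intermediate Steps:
$K = -14$
$c{\left(P \right)} = -69$ ($c{\left(P \right)} = -55 - 14 = -69$)
$c{\left(-145 \right)} - -155914 = -69 - -155914 = -69 + 155914 = 155845$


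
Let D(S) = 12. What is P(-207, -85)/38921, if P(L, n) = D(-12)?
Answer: 12/38921 ≈ 0.00030832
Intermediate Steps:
P(L, n) = 12
P(-207, -85)/38921 = 12/38921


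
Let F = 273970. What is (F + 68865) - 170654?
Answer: 172181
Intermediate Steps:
(F + 68865) - 170654 = (273970 + 68865) - 170654 = 342835 - 170654 = 172181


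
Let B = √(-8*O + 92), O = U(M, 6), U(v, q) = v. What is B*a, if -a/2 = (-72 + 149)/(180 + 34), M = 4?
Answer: -154*√15/107 ≈ -5.5742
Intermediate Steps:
O = 4
a = -77/107 (a = -2*(-72 + 149)/(180 + 34) = -154/214 = -2*77/214 = -77/107 ≈ -0.71963)
B = 2*√15 (B = √(-8*4 + 92) = √(-32 + 92) = √60 = 2*√15 ≈ 7.7460)
B*a = (2*√15)*(-77/107) = -154*√15/107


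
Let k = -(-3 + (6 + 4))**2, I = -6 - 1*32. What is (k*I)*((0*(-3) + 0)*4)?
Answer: 0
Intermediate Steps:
I = -38 (I = -6 - 32 = -38)
k = -49 (k = -(-3 + 10)**2 = -1*7**2 = -1*49 = -49)
(k*I)*((0*(-3) + 0)*4) = (-49*(-38))*((0*(-3) + 0)*4) = 1862*((0 + 0)*4) = 1862*(0*4) = 1862*0 = 0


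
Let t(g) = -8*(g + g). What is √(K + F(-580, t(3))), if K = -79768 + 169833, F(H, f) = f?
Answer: √90017 ≈ 300.03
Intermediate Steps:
t(g) = -16*g
K = 90065
√(K + F(-580, t(3))) = √(90065 - 16*3) = √(90065 - 48) = √90017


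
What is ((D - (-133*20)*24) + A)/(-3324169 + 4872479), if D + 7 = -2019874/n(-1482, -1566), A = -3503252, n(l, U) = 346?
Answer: -298014712/133928815 ≈ -2.2252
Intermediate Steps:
D = -1011148/173 (D = -7 - 2019874/346 = -7 - 2019874*1/346 = -7 - 1009937/173 = -1011148/173 ≈ -5844.8)
((D - (-133*20)*24) + A)/(-3324169 + 4872479) = ((-1011148/173 - (-133*20)*24) - 3503252)/(-3324169 + 4872479) = ((-1011148/173 - (-2660)*24) - 3503252)/1548310 = ((-1011148/173 - 1*(-63840)) - 3503252)*(1/1548310) = ((-1011148/173 + 63840) - 3503252)*(1/1548310) = (10033172/173 - 3503252)*(1/1548310) = -596029424/173*1/1548310 = -298014712/133928815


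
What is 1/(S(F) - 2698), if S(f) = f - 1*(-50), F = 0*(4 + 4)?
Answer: -1/2648 ≈ -0.00037764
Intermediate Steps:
F = 0 (F = 0*8 = 0)
S(f) = 50 + f (S(f) = f + 50 = 50 + f)
1/(S(F) - 2698) = 1/((50 + 0) - 2698) = 1/(50 - 2698) = 1/(-2648) = -1/2648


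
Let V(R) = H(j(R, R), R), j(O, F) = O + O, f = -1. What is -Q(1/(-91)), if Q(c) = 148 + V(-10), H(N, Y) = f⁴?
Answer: -149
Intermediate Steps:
j(O, F) = 2*O
H(N, Y) = 1 (H(N, Y) = (-1)⁴ = 1)
V(R) = 1
Q(c) = 149 (Q(c) = 148 + 1 = 149)
-Q(1/(-91)) = -1*149 = -149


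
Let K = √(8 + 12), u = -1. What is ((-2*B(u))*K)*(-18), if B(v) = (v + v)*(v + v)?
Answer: 288*√5 ≈ 643.99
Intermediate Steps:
K = 2*√5 (K = √20 = 2*√5 ≈ 4.4721)
B(v) = 4*v² (B(v) = (2*v)*(2*v) = 4*v²)
((-2*B(u))*K)*(-18) = ((-8*(-1)²)*(2*√5))*(-18) = ((-8)*(2*√5))*(-18) = ((-2*4)*(2*√5))*(-18) = -16*√5*(-18) = 288*√5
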